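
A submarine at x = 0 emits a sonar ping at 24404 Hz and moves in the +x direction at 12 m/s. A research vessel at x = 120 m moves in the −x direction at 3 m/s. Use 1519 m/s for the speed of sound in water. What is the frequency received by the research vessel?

24647 Hz

The observer lies on the +x side, so the source is heading toward the observer and the observer is heading toward the source.
General Doppler shift: f' = f · (v + v_o)/(v − v_s).
f' = 24404 × (1519 + 3)/(1519 − 12) = 24404 × 1522/1507 ≈ 24647 Hz.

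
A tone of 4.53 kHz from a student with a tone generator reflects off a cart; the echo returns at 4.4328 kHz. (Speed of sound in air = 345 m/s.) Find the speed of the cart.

Double Doppler shift off a moving reflector: f₂ = f₀ · (v + u)/(v − u) (u > 0 toward emitter).
Rearranging, u = v · (f₂ − f₀)/(f₂ + f₀) = 345 × -0.0972/8.9628 ≈ -3.7 m/s.
So the cart is moving at 3.7 m/s away from the emitter.

3.7 m/s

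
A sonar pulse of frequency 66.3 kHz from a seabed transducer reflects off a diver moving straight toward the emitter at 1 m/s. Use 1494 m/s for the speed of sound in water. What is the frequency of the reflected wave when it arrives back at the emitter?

66.4 kHz

The diver first receives the wave as a moving observer: f₁ = f₀ · (v + u)/v = 66.3 × (1494 + 1)/1494 ≈ 66.3 kHz.
The reflection then acts as a moving source: f₂ = f₁ · v/(v − u) ≈ 66.4 kHz.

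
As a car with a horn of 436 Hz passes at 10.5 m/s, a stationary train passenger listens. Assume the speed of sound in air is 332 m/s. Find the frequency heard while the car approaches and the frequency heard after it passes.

450 Hz approaching; 423 Hz receding

Approaching: f₁ = f · v/(v − v_s) = 436 × 332/321.5 ≈ 450 Hz.
Receding: f₂ = f · v/(v + v_s) = 436 × 332/342.5 ≈ 423 Hz.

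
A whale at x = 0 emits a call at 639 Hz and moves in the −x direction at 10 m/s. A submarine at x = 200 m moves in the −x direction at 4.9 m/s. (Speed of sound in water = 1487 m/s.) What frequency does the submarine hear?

637 Hz

The observer lies on the +x side, so the source is heading away from the observer and the observer is heading toward the source.
With source receding and observer approaching, f' = f · (v + v_o)/(v + v_s).
f' = 639 × (1487 + 4.9)/(1487 + 10) = 639 × 1491.9/1497 ≈ 637 Hz.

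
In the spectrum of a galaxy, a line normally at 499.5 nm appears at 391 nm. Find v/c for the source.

0.240

λ'/λ₀ = 0.7828 < 1 (blueshift), so the source is approaching.
λ'/λ₀ = √((1 − β)/(1 + β)) for an approaching source ⇒ β = (1 − r²)/(1 + r²) with r = λ'/λ₀.
β = (1 − 0.6127)/(1 + 0.6127) ≈ 0.240.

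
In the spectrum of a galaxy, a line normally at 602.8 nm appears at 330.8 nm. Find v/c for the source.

λ'/λ₀ = 0.5488 < 1 (blueshift), so the source is approaching.
λ'/λ₀ = √((1 − β)/(1 + β)) for an approaching source ⇒ β = (1 − r²)/(1 + r²) with r = λ'/λ₀.
β = (1 − 0.3012)/(1 + 0.3012) ≈ 0.537.

0.537c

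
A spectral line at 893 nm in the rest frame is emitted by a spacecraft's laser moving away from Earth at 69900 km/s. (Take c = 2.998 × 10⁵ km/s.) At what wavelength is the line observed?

β = v/c = 69900/299800 = 0.2332.
Relativistic Doppler for wavelength: λ' = λ₀ · √((1 + β)/(1 − β)).
λ' = 893 × √(1.2332/0.7668) = 893 × 1.26811 ≈ 1132.4 nm.

1132.4 nm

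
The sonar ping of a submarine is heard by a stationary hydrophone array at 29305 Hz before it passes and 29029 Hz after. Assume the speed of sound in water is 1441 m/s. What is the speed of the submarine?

6.8 m/s

f₁/f₂ = (v + v_s)/(v − v_s), so v_s = v · (f₁ − f₂)/(f₁ + f₂).
v_s = 1441 × (29305 − 29029)/(29305 + 29029) = 1441 × 276/58334 ≈ 6.8 m/s.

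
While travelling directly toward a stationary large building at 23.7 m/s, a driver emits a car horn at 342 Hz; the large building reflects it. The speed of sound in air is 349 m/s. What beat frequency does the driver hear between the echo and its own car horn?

49.8 Hz

The large building receives the sound from a moving source: f₁ = f₀ · v/(v − v_e) = 342 × 349/325.3 ≈ 366.9 Hz.
On the return leg the driver is a moving observer: f₂ = f₁ · (v + v_e)/v = 366.9 × 372.7/349 ≈ 391.8 Hz.
Beat against the emitted tone: |f₂ − f₀| = 2v_e·f₀/(v − v_e) = 2 × 23.7 × 342/325.3 ≈ 49.8 Hz.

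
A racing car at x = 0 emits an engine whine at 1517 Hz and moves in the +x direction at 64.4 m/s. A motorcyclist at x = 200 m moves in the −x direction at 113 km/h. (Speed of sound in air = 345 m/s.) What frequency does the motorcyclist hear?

2035 Hz

113 km/h = 31.39 m/s.
The observer lies on the +x side, so the source is heading toward the observer and the observer is heading toward the source.
Both move, so f' = f · (v + v_o)/(v − v_s).
f' = 1517 × (345 + 31.39)/(345 − 64.4) = 1517 × 376.39/280.6 ≈ 2035 Hz.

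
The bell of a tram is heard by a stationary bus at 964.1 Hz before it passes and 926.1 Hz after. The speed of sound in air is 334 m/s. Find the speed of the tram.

6.7 m/s

f₁/f₂ = (v + v_s)/(v − v_s), so v_s = v · (f₁ − f₂)/(f₁ + f₂).
v_s = 334 × (964.1 − 926.1)/(964.1 + 926.1) = 334 × 38.0/1890.2 ≈ 6.7 m/s.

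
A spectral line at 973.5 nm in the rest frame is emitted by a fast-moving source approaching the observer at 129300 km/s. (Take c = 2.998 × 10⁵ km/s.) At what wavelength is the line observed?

613.6 nm

β = v/c = 129300/299800 = 0.4313.
Relativistic Doppler for wavelength: λ' = λ₀ · √((1 − β)/(1 + β)).
λ' = 973.5 × √(0.5687/1.4313) = 973.5 × 0.63035 ≈ 613.6 nm.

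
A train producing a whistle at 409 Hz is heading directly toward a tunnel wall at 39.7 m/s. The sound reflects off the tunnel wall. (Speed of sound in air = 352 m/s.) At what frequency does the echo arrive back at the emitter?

513 Hz

The tunnel wall receives the sound from a moving source: f₁ = f₀ · v/(v − v_e) = 409 × 352/312.3 ≈ 461 Hz.
On the return leg the train is a moving observer: f₂ = f₁ · (v + v_e)/v = 461 × 391.7/352 ≈ 513 Hz.
Equivalently f₂ = f₀ · (v + v_e)/(v − v_e).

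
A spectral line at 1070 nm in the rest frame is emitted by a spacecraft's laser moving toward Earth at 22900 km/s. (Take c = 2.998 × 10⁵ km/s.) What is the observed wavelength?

991.2 nm

β = v/c = 22900/299800 = 0.0764.
Relativistic Doppler for wavelength: λ' = λ₀ · √((1 − β)/(1 + β)).
λ' = 1070 × √(0.9236/1.0764) = 1070 × 0.92632 ≈ 991.2 nm.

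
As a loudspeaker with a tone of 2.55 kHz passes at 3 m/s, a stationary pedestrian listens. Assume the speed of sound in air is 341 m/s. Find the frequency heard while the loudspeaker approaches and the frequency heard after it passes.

Approaching: f₁ = f · v/(v − v_s) = 2.55 × 341/338 ≈ 2.57 kHz.
Receding: f₂ = f · v/(v + v_s) = 2.55 × 341/344 ≈ 2.53 kHz.

2.57 kHz approaching; 2.53 kHz receding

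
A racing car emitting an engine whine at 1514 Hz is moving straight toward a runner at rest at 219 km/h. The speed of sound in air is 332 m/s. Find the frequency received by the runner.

1854 Hz

219 km/h = 60.83 m/s.
Moving source, stationary observer: f' = f · v/(v − v_s) since the source is approaching.
f' = 1514 × 332/(332 − 60.83) = 1514 × 332/271.2 ≈ 1854 Hz.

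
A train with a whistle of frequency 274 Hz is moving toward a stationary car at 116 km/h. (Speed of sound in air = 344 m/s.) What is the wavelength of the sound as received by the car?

116 km/h = 32.22 m/s.
With the source moving toward a stationary observer, f' = f · v/(v − v_s).
f' = 274 × 344/(344 − 32.22) ≈ 302 Hz.
λ' = v/f' = 344/302.318 ≈ 1.14 m.

1.14 m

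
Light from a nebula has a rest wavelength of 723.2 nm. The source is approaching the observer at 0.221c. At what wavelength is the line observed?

Relativistic Doppler for wavelength: λ' = λ₀ · √((1 − β)/(1 + β)).
λ' = 723.2 × √(0.7790/1.2210) = 723.2 × 0.79875 ≈ 577.7 nm.

577.7 nm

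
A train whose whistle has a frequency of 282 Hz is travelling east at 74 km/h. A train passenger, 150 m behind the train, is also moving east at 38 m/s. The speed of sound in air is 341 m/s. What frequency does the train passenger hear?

74 km/h = 20.56 m/s.
The train passenger is behind, so the train is moving away from it while the train passenger is moving toward the train.
With source receding and observer approaching, f' = f · (v + v_o)/(v + v_s).
f' = 282 × (341 + 38)/(341 + 20.56) = 282 × 379/361.56 ≈ 296 Hz.

296 Hz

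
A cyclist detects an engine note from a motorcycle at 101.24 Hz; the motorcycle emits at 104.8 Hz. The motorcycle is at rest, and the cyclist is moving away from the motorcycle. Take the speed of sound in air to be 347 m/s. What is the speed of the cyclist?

11.8 m/s

f' = f · (v − v_o)/v ⇒ v_o = v · |f'/f − 1|.
v_o = 347 × |101.24/104.8 − 1| = 347 × 0.03397 ≈ 11.8 m/s.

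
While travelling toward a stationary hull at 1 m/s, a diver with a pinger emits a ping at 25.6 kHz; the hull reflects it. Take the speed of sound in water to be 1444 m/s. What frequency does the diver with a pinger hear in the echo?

25.6 kHz

The hull receives the sound from a moving source: f₁ = f₀ · v/(v − v_e) = 25.6 × 1444/1443 ≈ 25.6 kHz.
On the return leg the diver with a pinger is a moving observer: f₂ = f₁ · (v + v_e)/v = 25.6 × 1445/1444 ≈ 25.6 kHz.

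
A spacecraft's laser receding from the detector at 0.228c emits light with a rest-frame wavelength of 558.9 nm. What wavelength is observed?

704.9 nm

Relativistic Doppler for wavelength: λ' = λ₀ · √((1 + β)/(1 − β)).
λ' = 558.9 × √(1.2280/0.7720) = 558.9 × 1.26122 ≈ 704.9 nm.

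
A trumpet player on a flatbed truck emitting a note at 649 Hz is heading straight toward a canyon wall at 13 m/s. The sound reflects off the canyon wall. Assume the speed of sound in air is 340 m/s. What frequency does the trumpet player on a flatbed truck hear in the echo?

The canyon wall receives the sound from a moving source: f₁ = f₀ · v/(v − v_e) = 649 × 340/327 ≈ 675 Hz.
On the return leg the trumpet player on a flatbed truck is a moving observer: f₂ = f₁ · (v + v_e)/v = 675 × 353/340 ≈ 701 Hz.

701 Hz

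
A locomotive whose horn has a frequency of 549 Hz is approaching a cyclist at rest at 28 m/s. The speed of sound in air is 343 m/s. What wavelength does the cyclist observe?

57.4 cm

Only the source moves, toward the listener, so f' = f · v/(v − v_s).
f' = 549 × 343/(343 − 28) ≈ 598 Hz.
λ' = v/f' = 343/597.8 ≈ 57.4 cm.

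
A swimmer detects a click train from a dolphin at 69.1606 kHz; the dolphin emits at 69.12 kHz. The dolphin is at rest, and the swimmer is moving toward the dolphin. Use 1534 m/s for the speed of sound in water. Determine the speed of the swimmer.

f' = f · (v + v_o)/v ⇒ v_o = v · |f'/f − 1|.
v_o = 1534 × |69.1606/69.12 − 1| = 1534 × 0.0005874 ≈ 0.90 m/s.

0.90 m/s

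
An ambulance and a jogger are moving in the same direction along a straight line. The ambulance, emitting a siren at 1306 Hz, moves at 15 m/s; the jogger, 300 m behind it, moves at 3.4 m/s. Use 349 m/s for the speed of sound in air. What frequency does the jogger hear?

1264 Hz

The jogger is behind, so the ambulance is moving away from it while the jogger is moving toward the ambulance.
General Doppler shift: f' = f · (v + v_o)/(v + v_s).
f' = 1306 × (349 + 3.4)/(349 + 15) = 1306 × 352.4/364 ≈ 1264 Hz.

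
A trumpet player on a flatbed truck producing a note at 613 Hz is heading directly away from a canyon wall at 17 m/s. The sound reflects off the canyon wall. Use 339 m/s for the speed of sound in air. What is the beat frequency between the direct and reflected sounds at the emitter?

The canyon wall receives the sound from a moving source: f₁ = f₀ · v/(v + v_e) = 613 × 339/356 ≈ 583.7 Hz.
On the return leg the trumpet player on a flatbed truck is a moving observer: f₂ = f₁ · (v − v_e)/v = 583.7 × 322/339 ≈ 554.5 Hz.
Equivalently f₂ = f₀ · (v − v_e)/(v + v_e).
Beat against the emitted tone: |f₂ − f₀| = 2v_e·f₀/(v + v_e) = 2 × 17 × 613/356 ≈ 58.5 Hz.

58.5 Hz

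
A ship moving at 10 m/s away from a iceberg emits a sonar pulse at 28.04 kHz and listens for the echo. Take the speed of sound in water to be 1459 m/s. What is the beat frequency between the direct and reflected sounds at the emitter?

382 Hz

The iceberg receives the sound from a moving source: f₁ = f₀ · v/(v + v_e) = 28.04 × 1459/1469 ≈ 27.849 kHz.
On the return leg the ship is a moving observer: f₂ = f₁ · (v − v_e)/v = 27.849 × 1449/1459 ≈ 27.658 kHz.
Beat against the emitted tone (with f₀ = 28040 Hz): |f₂ − f₀| = 2v_e·f₀/(v + v_e) = 2 × 10 × 28040/1469 ≈ 382 Hz.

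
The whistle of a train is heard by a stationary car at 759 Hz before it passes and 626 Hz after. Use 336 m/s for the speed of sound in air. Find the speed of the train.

32 m/s

f₁/f₂ = (v + v_s)/(v − v_s), so v_s = v · (f₁ − f₂)/(f₁ + f₂).
v_s = 336 × (759 − 626)/(759 + 626) = 336 × 133/1385 ≈ 32 m/s.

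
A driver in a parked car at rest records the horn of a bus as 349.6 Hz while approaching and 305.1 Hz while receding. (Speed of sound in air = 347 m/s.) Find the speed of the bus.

23.6 m/s

f₁/f₂ = (v + v_s)/(v − v_s), so v_s = v · (f₁ − f₂)/(f₁ + f₂).
v_s = 347 × (349.6 − 305.1)/(349.6 + 305.1) = 347 × 44.5/654.7 ≈ 23.6 m/s.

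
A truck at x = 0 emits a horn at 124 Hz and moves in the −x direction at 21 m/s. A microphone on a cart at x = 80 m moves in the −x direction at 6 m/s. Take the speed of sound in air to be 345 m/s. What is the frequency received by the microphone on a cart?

119 Hz

The observer lies on the +x side, so the source is heading away from the observer and the observer is heading toward the source.
With source receding and observer approaching, f' = f · (v + v_o)/(v + v_s).
f' = 124 × (345 + 6)/(345 + 21) = 124 × 351/366 ≈ 119 Hz.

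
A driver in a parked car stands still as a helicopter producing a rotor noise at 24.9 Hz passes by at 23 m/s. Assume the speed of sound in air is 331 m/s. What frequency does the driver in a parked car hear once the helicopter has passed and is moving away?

Receding: f₂ = f · v/(v + v_s) = 24.9 × 331/354 ≈ 23.3 Hz.

23.3 Hz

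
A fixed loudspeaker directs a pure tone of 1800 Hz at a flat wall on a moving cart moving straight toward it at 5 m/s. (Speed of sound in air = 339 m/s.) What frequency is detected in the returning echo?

1854 Hz

The flat wall on a moving cart first receives the wave as a moving observer: f₁ = f₀ · (v + u)/v = 1800 × (339 + 5)/339 ≈ 1827 Hz.
On reflection it acts as a source moving toward the stationary detector: f₂ = f₁ · v/(v − u) = 1827 × 339/334 ≈ 1854 Hz.
Equivalently f₂ = f₀ · (v + u)/(v − u).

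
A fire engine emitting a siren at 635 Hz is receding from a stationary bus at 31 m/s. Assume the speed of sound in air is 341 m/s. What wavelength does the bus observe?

58.6 cm

Moving source, stationary observer: f' = f · v/(v + v_s) since the source is receding.
f' = 635 × 341/(341 + 31) ≈ 582 Hz.
λ' = v/f' = 341/582.083 ≈ 58.6 cm.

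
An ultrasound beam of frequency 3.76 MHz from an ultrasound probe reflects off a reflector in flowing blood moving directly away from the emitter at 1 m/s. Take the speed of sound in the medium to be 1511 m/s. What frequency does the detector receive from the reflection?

3.755 MHz

The reflector in flowing blood first receives the wave as a moving observer: f₁ = f₀ · (v − u)/v = 3.76 × (1511 − 1)/1511 ≈ 3.758 MHz.
The reflection then acts as a moving source: f₂ = f₁ · v/(v + u) ≈ 3.755 MHz.
Equivalently f₂ = f₀ · (v − u)/(v + u).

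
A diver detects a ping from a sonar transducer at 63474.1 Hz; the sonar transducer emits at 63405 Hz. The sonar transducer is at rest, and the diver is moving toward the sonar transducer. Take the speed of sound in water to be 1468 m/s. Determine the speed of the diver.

f' = f · (v + v_o)/v ⇒ v_o = v · |f'/f − 1|.
v_o = 1468 × |63474.1/63405 − 1| = 1468 × 0.00109 ≈ 1.60 m/s.

1.60 m/s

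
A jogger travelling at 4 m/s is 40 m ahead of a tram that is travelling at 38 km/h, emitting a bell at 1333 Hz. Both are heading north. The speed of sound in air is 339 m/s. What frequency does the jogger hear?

38 km/h = 10.56 m/s.
The jogger is ahead, so the tram is moving toward it while the jogger is moving away from the tram.
Both move, so f' = f · (v − v_o)/(v − v_s).
f' = 1333 × (339 − 4)/(339 − 10.56) = 1333 × 335/328.44 ≈ 1360 Hz.

1360 Hz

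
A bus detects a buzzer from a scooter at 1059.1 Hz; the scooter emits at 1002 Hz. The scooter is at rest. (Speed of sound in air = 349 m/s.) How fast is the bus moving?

f' > f, so the bus is approaching.
f' = f · (v + v_o)/v ⇒ v_o = v · |f'/f − 1|.
v_o = 349 × |1059.1/1002 − 1| = 349 × 0.05699 ≈ 19.9 m/s.

19.9 m/s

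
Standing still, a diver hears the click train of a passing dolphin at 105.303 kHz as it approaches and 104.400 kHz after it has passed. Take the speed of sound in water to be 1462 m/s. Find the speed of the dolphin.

6.3 m/s

f₁/f₂ = (v + v_s)/(v − v_s), so v_s = v · (f₁ − f₂)/(f₁ + f₂).
v_s = 1462 × (105.303 − 104.400)/(105.303 + 104.400) = 1462 × 0.903/209.703 ≈ 6.3 m/s.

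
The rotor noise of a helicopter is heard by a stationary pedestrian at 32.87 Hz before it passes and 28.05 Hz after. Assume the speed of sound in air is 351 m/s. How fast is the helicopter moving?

28 m/s

f₁/f₂ = (v + v_s)/(v − v_s), so v_s = v · (f₁ − f₂)/(f₁ + f₂).
v_s = 351 × (32.87 − 28.05)/(32.87 + 28.05) = 351 × 4.82/60.92 ≈ 28 m/s.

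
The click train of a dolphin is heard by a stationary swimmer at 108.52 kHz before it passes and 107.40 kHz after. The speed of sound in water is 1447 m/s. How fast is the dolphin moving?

7.5 m/s

f₁/f₂ = (v + v_s)/(v − v_s), so v_s = v · (f₁ − f₂)/(f₁ + f₂).
v_s = 1447 × (108.52 − 107.40)/(108.52 + 107.40) = 1447 × 1.12/215.92 ≈ 7.5 m/s.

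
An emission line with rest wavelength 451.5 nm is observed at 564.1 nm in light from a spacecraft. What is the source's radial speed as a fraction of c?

λ'/λ₀ = 1.2494 > 1 (redshift), so the source is receding.
λ'/λ₀ = √((1 + β)/(1 − β)) for a receding source ⇒ β = (r² − 1)/(r² + 1) with r = λ'/λ₀.
β = (1.5610 − 1)/(1.5610 + 1) ≈ 0.219.

0.219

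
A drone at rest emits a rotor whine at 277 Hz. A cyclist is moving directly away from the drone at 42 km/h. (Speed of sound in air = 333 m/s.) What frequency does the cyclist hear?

42 km/h = 11.67 m/s.
Only the observer moves, away from the source, so f' = f · (v − v_o)/v.
f' = 277 × (333 − 11.67)/333 = 277 × 321.33/333 ≈ 267 Hz.

267 Hz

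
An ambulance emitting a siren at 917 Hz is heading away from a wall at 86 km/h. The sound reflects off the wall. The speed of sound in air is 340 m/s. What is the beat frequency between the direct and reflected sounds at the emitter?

120 Hz

86 km/h = 23.89 m/s.
The wall receives the sound from a moving source: f₁ = f₀ · v/(v + v_e) = 917 × 340/363.89 ≈ 856.8 Hz.
On the return leg the ambulance is a moving observer: f₂ = f₁ · (v − v_e)/v = 856.8 × 316.11/340 ≈ 796.6 Hz.
Equivalently f₂ = f₀ · (v − v_e)/(v + v_e).
Beat against the emitted tone: |f₂ − f₀| = 2v_e·f₀/(v + v_e) = 2 × 23.89 × 917/363.89 ≈ 120 Hz.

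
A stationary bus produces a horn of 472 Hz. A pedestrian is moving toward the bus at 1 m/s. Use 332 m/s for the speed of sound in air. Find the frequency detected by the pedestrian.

Only the observer moves, toward the source, so f' = f · (v + v_o)/v.
f' = 472 × (332 + 1)/332 = 472 × 333/332 ≈ 473 Hz.

473 Hz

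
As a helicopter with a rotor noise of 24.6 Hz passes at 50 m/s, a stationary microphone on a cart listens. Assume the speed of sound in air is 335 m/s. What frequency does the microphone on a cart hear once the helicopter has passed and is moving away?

21.4 Hz

Receding: f₂ = f · v/(v + v_s) = 24.6 × 335/385 ≈ 21.4 Hz.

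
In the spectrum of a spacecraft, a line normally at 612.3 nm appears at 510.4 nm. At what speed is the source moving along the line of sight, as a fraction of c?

λ'/λ₀ = 0.8336 < 1 (blueshift), so the source is approaching.
λ'/λ₀ = √((1 − β)/(1 + β)) for an approaching source ⇒ β = (1 − r²)/(1 + r²) with r = λ'/λ₀.
β = (1 − 0.6949)/(1 + 0.6949) ≈ 0.180.

0.180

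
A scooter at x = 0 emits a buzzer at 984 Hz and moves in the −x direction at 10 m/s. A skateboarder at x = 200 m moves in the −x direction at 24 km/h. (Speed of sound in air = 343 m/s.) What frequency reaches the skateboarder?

975 Hz

24 km/h = 6.667 m/s.
The observer lies on the +x side, so the source is heading away from the observer and the observer is heading toward the source.
With source receding and observer approaching, f' = f · (v + v_o)/(v + v_s).
f' = 984 × (343 + 6.667)/(343 + 10) = 984 × 349.67/353 ≈ 975 Hz.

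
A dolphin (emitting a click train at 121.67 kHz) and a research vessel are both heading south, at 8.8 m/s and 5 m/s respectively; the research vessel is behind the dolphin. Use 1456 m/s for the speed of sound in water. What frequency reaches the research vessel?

The research vessel is behind, so the dolphin is moving away from it while the research vessel is moving toward the dolphin.
With source receding and observer approaching, f' = f · (v + v_o)/(v + v_s).
f' = 121.67 × (1456 + 5)/(1456 + 8.8) = 121.67 × 1461/1464.8 ≈ 121.4 kHz.

121.4 kHz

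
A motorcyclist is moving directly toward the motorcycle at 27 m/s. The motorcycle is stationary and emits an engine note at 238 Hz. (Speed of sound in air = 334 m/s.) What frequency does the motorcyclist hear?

Moving observer, stationary source: f' = f · (v + v_o)/v.
f' = 238 × (334 + 27)/334 = 238 × 361/334 ≈ 257 Hz.

257 Hz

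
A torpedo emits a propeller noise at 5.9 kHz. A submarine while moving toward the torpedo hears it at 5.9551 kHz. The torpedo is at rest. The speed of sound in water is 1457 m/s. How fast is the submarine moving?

f' = f · (v + v_o)/v ⇒ v_o = v · |f'/f − 1|.
v_o = 1457 × |5.9551/5.9 − 1| = 1457 × 0.009339 ≈ 13.6 m/s.

13.6 m/s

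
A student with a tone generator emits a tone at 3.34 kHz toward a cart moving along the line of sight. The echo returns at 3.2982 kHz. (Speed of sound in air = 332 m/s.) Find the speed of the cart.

2.09 m/s

Double Doppler shift off a moving reflector: f₂ = f₀ · (v + u)/(v − u) (u > 0 toward emitter).
Rearranging, u = v · (f₂ − f₀)/(f₂ + f₀) = 332 × -0.0418/6.6382 ≈ -2.09 m/s.
So the cart is moving at 2.09 m/s away from the emitter.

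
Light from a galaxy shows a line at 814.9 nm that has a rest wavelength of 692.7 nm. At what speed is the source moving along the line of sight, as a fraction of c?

0.161

λ'/λ₀ = 1.1764 > 1 (redshift), so the source is receding.
λ'/λ₀ = √((1 + β)/(1 − β)) for a receding source ⇒ β = (r² − 1)/(r² + 1) with r = λ'/λ₀.
β = (1.3839 − 1)/(1.3839 + 1) ≈ 0.161.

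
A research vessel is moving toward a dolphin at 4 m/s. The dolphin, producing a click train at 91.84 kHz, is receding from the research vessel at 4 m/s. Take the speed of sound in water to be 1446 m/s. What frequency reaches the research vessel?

91.8 kHz

General Doppler shift: f' = f · (v + v_o)/(v + v_s).
f' = 91.84 × (1446 + 4)/(1446 + 4) = 91.84 × 1450/1450 ≈ 91.8 kHz.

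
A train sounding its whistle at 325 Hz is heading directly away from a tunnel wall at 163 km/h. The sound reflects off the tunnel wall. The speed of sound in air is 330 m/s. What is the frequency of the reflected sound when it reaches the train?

247 Hz

163 km/h = 45.28 m/s.
The tunnel wall receives the sound from a moving source: f₁ = f₀ · v/(v + v_e) = 325 × 330/375.28 ≈ 286 Hz.
On the return leg the train is a moving observer: f₂ = f₁ · (v − v_e)/v = 286 × 284.72/330 ≈ 247 Hz.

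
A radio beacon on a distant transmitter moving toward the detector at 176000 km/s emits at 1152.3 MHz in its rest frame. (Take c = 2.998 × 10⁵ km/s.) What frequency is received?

β = v/c = 176000/299800 = 0.5871.
Relativistic Doppler for frequency: f' = f₀ · √((1 + β)/(1 − β)).
f' = 1152.3 × √(1.5871/0.4129) = 1152.3 × 1.96043 ≈ 2259.0 MHz.

2259.0 MHz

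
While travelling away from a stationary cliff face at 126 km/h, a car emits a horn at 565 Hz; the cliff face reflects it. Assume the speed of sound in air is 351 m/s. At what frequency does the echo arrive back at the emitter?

463 Hz

126 km/h = 35 m/s.
The cliff face receives the sound from a moving source: f₁ = f₀ · v/(v + v_e) = 565 × 351/386 ≈ 514 Hz.
On the return leg the car is a moving observer: f₂ = f₁ · (v − v_e)/v = 514 × 316/351 ≈ 463 Hz.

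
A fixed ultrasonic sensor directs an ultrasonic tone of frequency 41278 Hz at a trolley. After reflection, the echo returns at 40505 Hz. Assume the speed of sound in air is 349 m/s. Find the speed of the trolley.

Double Doppler shift off a moving reflector: f₂ = f₀ · (v + u)/(v − u) (u > 0 toward emitter).
Rearranging, u = v · (f₂ − f₀)/(f₂ + f₀) = 349 × -773/81783 ≈ -3.3 m/s.
So the trolley is moving at 3.3 m/s away from the emitter.

3.3 m/s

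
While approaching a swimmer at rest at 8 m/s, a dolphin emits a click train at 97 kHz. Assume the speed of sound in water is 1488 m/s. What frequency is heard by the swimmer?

97.5 kHz

Moving source, stationary observer: f' = f · v/(v − v_s) since the source is approaching.
f' = 97 × 1488/(1488 − 8) = 97 × 1488/1480 ≈ 97.5 kHz.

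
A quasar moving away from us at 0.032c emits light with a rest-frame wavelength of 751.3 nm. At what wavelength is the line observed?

775.7 nm

Relativistic Doppler for wavelength: λ' = λ₀ · √((1 + β)/(1 − β)).
λ' = 751.3 × √(1.0320/0.9680) = 751.3 × 1.03253 ≈ 775.7 nm.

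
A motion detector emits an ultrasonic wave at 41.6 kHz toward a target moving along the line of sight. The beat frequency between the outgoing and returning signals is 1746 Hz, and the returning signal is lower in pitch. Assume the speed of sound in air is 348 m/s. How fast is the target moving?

Double Doppler shift off a moving reflector: f₂ = f₀ · (v + u)/(v − u) (u > 0 toward emitter).
Returning signal is lower, so f₂ = f₀ − Δf = 41600 − 1746 = 39854 Hz.
Rearranging, u = v · (f₂ − f₀)/(f₂ + f₀) = 348 × -1746/81454 ≈ -7.5 m/s.
So the target is moving at 7.5 m/s away from the emitter.

7.5 m/s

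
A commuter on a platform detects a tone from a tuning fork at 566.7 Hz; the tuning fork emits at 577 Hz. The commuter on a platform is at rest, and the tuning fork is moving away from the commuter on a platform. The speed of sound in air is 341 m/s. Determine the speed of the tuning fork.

f' = f · v/(v + v_s) ⇒ v_s = v · |1 − f/f'|.
v_s = 341 × |1 − 577/566.7| = 341 × 0.01818 ≈ 6.2 m/s.

6.2 m/s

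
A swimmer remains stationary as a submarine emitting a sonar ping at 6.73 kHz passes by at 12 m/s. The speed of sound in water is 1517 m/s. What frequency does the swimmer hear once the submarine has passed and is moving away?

Receding: f₂ = f · v/(v + v_s) = 6.73 × 1517/1529 ≈ 6.68 kHz.

6.68 kHz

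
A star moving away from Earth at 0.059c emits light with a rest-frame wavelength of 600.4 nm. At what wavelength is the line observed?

636.9 nm

Relativistic Doppler for wavelength: λ' = λ₀ · √((1 + β)/(1 − β)).
λ' = 600.4 × √(1.0590/0.9410) = 600.4 × 1.06085 ≈ 636.9 nm.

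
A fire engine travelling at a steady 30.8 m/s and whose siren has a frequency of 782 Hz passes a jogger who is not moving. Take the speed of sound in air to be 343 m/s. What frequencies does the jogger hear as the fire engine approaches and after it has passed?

859 Hz approaching; 718 Hz receding

Approaching: f₁ = f · v/(v − v_s) = 782 × 343/312.2 ≈ 859 Hz.
Receding: f₂ = f · v/(v + v_s) = 782 × 343/373.8 ≈ 718 Hz.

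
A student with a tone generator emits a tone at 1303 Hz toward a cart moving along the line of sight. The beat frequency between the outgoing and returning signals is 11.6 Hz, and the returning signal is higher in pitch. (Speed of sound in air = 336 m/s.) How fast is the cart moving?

Double Doppler shift off a moving reflector: f₂ = f₀ · (v + u)/(v − u) (u > 0 toward emitter).
Returning signal is higher, so f₂ = f₀ + Δf = 1303 + 11.6 = 1314.6 Hz.
Rearranging, u = v · (f₂ − f₀)/(f₂ + f₀) = 336 × 11.6/2617.6 ≈ 1.49 m/s.
So the cart is moving at 1.49 m/s toward the emitter.

1.49 m/s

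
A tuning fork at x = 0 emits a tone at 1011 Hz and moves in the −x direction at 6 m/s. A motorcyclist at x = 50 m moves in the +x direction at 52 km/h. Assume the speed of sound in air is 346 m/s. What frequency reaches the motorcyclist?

52 km/h = 14.44 m/s.
The observer lies on the +x side, so the source is heading away from the observer and the observer is heading away from the source.
With source receding and observer receding, f' = f · (v − v_o)/(v + v_s).
f' = 1011 × (346 − 14.44)/(346 + 6) = 1011 × 331.56/352 ≈ 952 Hz.

952 Hz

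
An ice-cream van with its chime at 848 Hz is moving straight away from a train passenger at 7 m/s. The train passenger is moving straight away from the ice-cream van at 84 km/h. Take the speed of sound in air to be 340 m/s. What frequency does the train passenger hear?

774 Hz

84 km/h = 23.33 m/s.
Both move, so f' = f · (v − v_o)/(v + v_s).
f' = 848 × (340 − 23.33)/(340 + 7) = 848 × 316.67/347 ≈ 774 Hz.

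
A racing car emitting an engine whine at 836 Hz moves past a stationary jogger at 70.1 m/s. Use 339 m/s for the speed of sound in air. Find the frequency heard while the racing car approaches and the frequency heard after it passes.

Approaching: f₁ = f · v/(v − v_s) = 836 × 339/268.9 ≈ 1054 Hz.
Receding: f₂ = f · v/(v + v_s) = 836 × 339/409.1 ≈ 693 Hz.

1054 Hz approaching; 693 Hz receding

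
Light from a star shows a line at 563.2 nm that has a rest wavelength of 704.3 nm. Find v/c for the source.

0.220c

λ'/λ₀ = 0.7997 < 1 (blueshift), so the source is approaching.
λ'/λ₀ = √((1 − β)/(1 + β)) for an approaching source ⇒ β = (1 − r²)/(1 + r²) with r = λ'/λ₀.
β = (1 − 0.6395)/(1 + 0.6395) ≈ 0.220.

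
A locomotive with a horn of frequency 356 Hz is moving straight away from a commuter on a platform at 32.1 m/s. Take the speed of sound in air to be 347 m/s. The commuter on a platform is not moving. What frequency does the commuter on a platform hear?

With the source moving away from a stationary observer, f' = f · v/(v + v_s).
f' = 356 × 347/(347 + 32.1) = 356 × 347/379.1 ≈ 326 Hz.

326 Hz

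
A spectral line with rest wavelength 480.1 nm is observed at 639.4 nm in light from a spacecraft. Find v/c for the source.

λ'/λ₀ = 1.3318 > 1 (redshift), so the source is receding.
λ'/λ₀ = √((1 + β)/(1 − β)) for a receding source ⇒ β = (r² − 1)/(r² + 1) with r = λ'/λ₀.
β = (1.7737 − 1)/(1.7737 + 1) ≈ 0.279.

0.279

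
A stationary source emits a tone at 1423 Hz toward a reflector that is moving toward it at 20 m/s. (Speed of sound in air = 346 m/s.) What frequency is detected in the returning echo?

The reflector first receives the wave as a moving observer: f₁ = f₀ · (v + u)/v = 1423 × (346 + 20)/346 ≈ 1505 Hz.
The reflection then acts as a moving source: f₂ = f₁ · v/(v − u) ≈ 1598 Hz.
Equivalently f₂ = f₀ · (v + u)/(v − u).

1598 Hz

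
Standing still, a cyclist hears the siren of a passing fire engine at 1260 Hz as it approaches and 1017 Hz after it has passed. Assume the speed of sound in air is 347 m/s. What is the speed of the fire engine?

37 m/s

f₁/f₂ = (v + v_s)/(v − v_s), so v_s = v · (f₁ − f₂)/(f₁ + f₂).
v_s = 347 × (1260 − 1017)/(1260 + 1017) = 347 × 243/2277 ≈ 37 m/s.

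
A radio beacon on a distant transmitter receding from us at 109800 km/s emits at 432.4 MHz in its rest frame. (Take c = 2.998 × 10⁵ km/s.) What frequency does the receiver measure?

294.5 MHz

β = v/c = 109800/299800 = 0.3662.
Relativistic Doppler for frequency: f' = f₀ · √((1 − β)/(1 + β)).
f' = 432.4 × √(0.6338/1.3662) = 432.4 × 0.68108 ≈ 294.5 MHz.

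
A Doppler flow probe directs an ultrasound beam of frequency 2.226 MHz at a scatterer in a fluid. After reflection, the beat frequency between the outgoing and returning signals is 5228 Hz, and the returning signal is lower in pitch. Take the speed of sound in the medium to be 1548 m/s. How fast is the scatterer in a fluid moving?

1.82 m/s

Double Doppler shift off a moving reflector: f₂ = f₀ · (v + u)/(v − u) (u > 0 toward emitter).
Returning signal is lower, so f₂ = f₀ − Δf = 2226000 − 5228 = 2220772 Hz.
Rearranging, u = v · (f₂ − f₀)/(f₂ + f₀) = 1548 × -5228/4446772 ≈ -1.82 m/s.
So the scatterer in a fluid is moving at 1.82 m/s away from the emitter.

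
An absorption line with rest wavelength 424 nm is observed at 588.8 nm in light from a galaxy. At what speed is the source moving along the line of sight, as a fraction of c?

0.317c

λ'/λ₀ = 1.3887 > 1 (redshift), so the source is receding.
λ'/λ₀ = √((1 + β)/(1 − β)) for a receding source ⇒ β = (r² − 1)/(r² + 1) with r = λ'/λ₀.
β = (1.9284 − 1)/(1.9284 + 1) ≈ 0.317.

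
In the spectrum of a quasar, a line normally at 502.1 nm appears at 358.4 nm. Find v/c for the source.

λ'/λ₀ = 0.7138 < 1 (blueshift), so the source is approaching.
λ'/λ₀ = √((1 − β)/(1 + β)) for an approaching source ⇒ β = (1 − r²)/(1 + r²) with r = λ'/λ₀.
β = (1 − 0.5095)/(1 + 0.5095) ≈ 0.325.

0.325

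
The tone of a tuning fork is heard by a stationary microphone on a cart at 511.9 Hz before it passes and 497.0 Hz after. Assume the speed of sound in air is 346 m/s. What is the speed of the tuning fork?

5.1 m/s

f₁/f₂ = (v + v_s)/(v − v_s), so v_s = v · (f₁ − f₂)/(f₁ + f₂).
v_s = 346 × (511.9 − 497.0)/(511.9 + 497.0) = 346 × 14.9/1008.9 ≈ 5.1 m/s.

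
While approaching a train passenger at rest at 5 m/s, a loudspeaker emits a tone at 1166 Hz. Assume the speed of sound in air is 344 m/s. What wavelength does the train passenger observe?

With the source moving toward a stationary observer, f' = f · v/(v − v_s).
f' = 1166 × 344/(344 − 5) ≈ 1183 Hz.
λ' = v/f' = 344/1183.2 ≈ 29.1 cm.

29.1 cm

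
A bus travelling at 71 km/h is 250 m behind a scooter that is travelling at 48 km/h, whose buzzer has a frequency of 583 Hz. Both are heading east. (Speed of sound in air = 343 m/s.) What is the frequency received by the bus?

48 km/h = 13.33 m/s; 71 km/h = 19.72 m/s.
The bus is behind, so the scooter is moving away from it while the bus is moving toward the scooter.
With source receding and observer approaching, f' = f · (v + v_o)/(v + v_s).
f' = 583 × (343 + 19.72)/(343 + 13.33) = 583 × 362.72/356.33 ≈ 593 Hz.

593 Hz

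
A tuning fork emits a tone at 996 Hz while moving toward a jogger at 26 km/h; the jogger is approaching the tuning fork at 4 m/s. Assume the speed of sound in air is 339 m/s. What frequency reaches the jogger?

26 km/h = 7.222 m/s.
Both move, so f' = f · (v + v_o)/(v − v_s).
f' = 996 × (339 + 4)/(339 − 7.222) = 996 × 343/331.78 ≈ 1030 Hz.

1030 Hz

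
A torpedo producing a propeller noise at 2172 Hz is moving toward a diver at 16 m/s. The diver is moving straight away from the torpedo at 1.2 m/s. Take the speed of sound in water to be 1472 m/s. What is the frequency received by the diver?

2194 Hz

General Doppler shift: f' = f · (v − v_o)/(v − v_s).
f' = 2172 × (1472 − 1.2)/(1472 − 16) = 2172 × 1470.8/1456 ≈ 2194 Hz.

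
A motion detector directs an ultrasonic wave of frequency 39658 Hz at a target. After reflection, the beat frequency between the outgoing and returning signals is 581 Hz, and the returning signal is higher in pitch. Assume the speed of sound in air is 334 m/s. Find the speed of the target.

Double Doppler shift off a moving reflector: f₂ = f₀ · (v + u)/(v − u) (u > 0 toward emitter).
Returning signal is higher, so f₂ = f₀ + Δf = 39658 + 581 = 40239 Hz.
Rearranging, u = v · (f₂ − f₀)/(f₂ + f₀) = 334 × 581/79897 ≈ 2.43 m/s.
So the target is moving at 2.43 m/s toward the emitter.

2.43 m/s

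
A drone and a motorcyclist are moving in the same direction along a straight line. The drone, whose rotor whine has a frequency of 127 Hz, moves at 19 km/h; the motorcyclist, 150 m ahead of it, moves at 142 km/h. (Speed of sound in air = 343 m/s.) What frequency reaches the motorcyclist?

114 Hz

19 km/h = 5.278 m/s; 142 km/h = 39.44 m/s.
The motorcyclist is ahead, so the drone is moving toward it while the motorcyclist is moving away from the drone.
General Doppler shift: f' = f · (v − v_o)/(v − v_s).
f' = 127 × (343 − 39.44)/(343 − 5.278) = 127 × 303.56/337.72 ≈ 114 Hz.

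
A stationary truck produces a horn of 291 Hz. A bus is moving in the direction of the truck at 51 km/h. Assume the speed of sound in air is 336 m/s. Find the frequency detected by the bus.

303 Hz

51 km/h = 14.17 m/s.
Moving observer, stationary source: f' = f · (v + v_o)/v.
f' = 291 × (336 + 14.17)/336 = 291 × 350.17/336 ≈ 303 Hz.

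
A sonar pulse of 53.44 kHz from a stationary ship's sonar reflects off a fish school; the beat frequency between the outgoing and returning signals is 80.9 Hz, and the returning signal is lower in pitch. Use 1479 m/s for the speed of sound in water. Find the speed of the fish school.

1.12 m/s

Double Doppler shift off a moving reflector: f₂ = f₀ · (v + u)/(v − u) (u > 0 toward emitter).
Returning signal is lower, so f₂ = f₀ − Δf = 53440 − 80.9 = 53359.1 Hz.
Rearranging, u = v · (f₂ − f₀)/(f₂ + f₀) = 1479 × -80.9/106799.1 ≈ -1.12 m/s.
So the fish school is moving at 1.12 m/s away from the emitter.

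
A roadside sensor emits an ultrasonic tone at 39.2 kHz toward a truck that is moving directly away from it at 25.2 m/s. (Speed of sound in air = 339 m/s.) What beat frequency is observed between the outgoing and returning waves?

5425 Hz

The truck first receives the wave as a moving observer: f₁ = f₀ · (v − u)/v = 39.2 × (339 − 25.2)/339 ≈ 36.29 kHz.
On reflection it acts as a source moving away from the stationary detector: f₂ = f₁ · v/(v + u) = 36.29 × 339/364.2 ≈ 33.78 kHz.
Equivalently f₂ = f₀ · (v − u)/(v + u).
Beat frequency (with f₀ = 39200 Hz): |f₂ − f₀| = 2u·f₀/(v + u) = 2 × 25.2 × 39200/364.2 ≈ 5425 Hz.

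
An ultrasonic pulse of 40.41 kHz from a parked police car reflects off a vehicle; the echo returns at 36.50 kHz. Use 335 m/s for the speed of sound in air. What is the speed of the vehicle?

17.0 m/s

Double Doppler shift off a moving reflector: f₂ = f₀ · (v + u)/(v − u) (u > 0 toward emitter).
Rearranging, u = v · (f₂ − f₀)/(f₂ + f₀) = 335 × -3.91/76.91 ≈ -17.0 m/s.
So the vehicle is moving at 17.0 m/s away from the emitter.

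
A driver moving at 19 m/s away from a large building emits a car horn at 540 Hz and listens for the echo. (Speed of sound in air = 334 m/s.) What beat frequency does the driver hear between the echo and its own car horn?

The large building receives the sound from a moving source: f₁ = f₀ · v/(v + v_e) = 540 × 334/353 ≈ 510.9 Hz.
On the return leg the driver is a moving observer: f₂ = f₁ · (v − v_e)/v = 510.9 × 315/334 ≈ 481.9 Hz.
Beat against the emitted tone: |f₂ − f₀| = 2v_e·f₀/(v + v_e) = 2 × 19 × 540/353 ≈ 58.1 Hz.

58.1 Hz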